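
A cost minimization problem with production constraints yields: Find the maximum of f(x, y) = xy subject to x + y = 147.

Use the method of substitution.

Substitute y = 147 - x into f(x,y) = xy:
g(x) = x(147 - x) = 147x - x^2
g'(x) = 147 - 2x = 0  =>  x = 147/2
y = 147 - 147/2 = 147/2
Maximum value = (147/2) * (147/2) = 21609/4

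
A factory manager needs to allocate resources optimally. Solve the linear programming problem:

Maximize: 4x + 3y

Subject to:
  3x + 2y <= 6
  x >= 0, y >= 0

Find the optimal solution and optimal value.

The feasible region has vertices at [(0, 0), (2, 0), (0, 3)].
Checking objective 4x + 3y at each vertex:
  (0, 0): 4*0 + 3*0 = 0
  (2, 0): 4*2 + 3*0 = 8
  (0, 3): 4*0 + 3*3 = 9
Maximum is 9 at (0, 3).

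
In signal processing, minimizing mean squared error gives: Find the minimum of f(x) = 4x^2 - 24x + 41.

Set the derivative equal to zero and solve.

f(x) = 4x^2 - 24x + 41
f'(x) = 8x + (-24) = 0
x = 24/8 = 3
f(3) = 5
Since f''(x) = 8 > 0, this is a minimum.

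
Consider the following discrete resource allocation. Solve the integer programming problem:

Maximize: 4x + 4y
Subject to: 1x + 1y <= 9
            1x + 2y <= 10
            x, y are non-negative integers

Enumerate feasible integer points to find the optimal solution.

Constraint 1: 1x + 1y <= 9
Constraint 2: 1x + 2y <= 10
Feasible x range (need y >= 0): 0 <= x <= min(9/1, 10/1) => x in {0, ..., 9}.
Enumerate feasible integer points row by row (the coefficient of y is 4 > 0, so for each x the largest feasible y gives the best value):
  x = 0: y <= min((9 - 1*0)/1, (10 - 1*0)/2) => y in {0, ..., 5}; best 4*0 + 4*5 = 20
  x = 1: y <= min((9 - 1*1)/1, (10 - 1*1)/2) => y in {0, ..., 4}; best 4*1 + 4*4 = 20
  x = 2: y <= min((9 - 1*2)/1, (10 - 1*2)/2) => y in {0, ..., 4}; best 4*2 + 4*4 = 24
  x = 3: y <= min((9 - 1*3)/1, (10 - 1*3)/2) => y in {0, ..., 3}; best 4*3 + 4*3 = 24
  x = 4: y <= min((9 - 1*4)/1, (10 - 1*4)/2) => y in {0, ..., 3}; best 4*4 + 4*3 = 28
  x = 5: y <= min((9 - 1*5)/1, (10 - 1*5)/2) => y in {0, ..., 2}; best 4*5 + 4*2 = 28
  x = 6: y <= min((9 - 1*6)/1, (10 - 1*6)/2) => y in {0, ..., 2}; best 4*6 + 4*2 = 32
  x = 7: y <= min((9 - 1*7)/1, (10 - 1*7)/2) => y in {0, ..., 1}; best 4*7 + 4*1 = 32
  x = 8: y <= min((9 - 1*8)/1, (10 - 1*8)/2) => y in {0, ..., 1}; best 4*8 + 4*1 = 36
  x = 9: y <= min((9 - 1*9)/1, (10 - 1*9)/2) => y in {0}; best 4*9 + 4*0 = 36
The maximum 4x + 4y = 36 is achieved at x = 8, y = 1.
(The same value 36 is also attained at (9, 0).)
Check: 1*8 + 1*1 = 9 <= 9 and 1*8 + 2*1 = 10 <= 10.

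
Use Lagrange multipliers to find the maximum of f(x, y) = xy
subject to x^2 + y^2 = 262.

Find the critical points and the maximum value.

Lagrange conditions: y = 2*lambda*x and x = 2*lambda*y
If x = 0 then y = 0, violating the constraint, so x, y != 0.
Dividing: y/x = x/y => x^2 = y^2 => y = x or y = -x
Constraint: 2x^2 = 262 => x^2 = 131 => x = +/-sqrt(131)
Critical points: (sqrt(131), sqrt(131)), (-sqrt(131), -sqrt(131)), (sqrt(131), -sqrt(131)), (-sqrt(131), sqrt(131))
  y = x:  xy = x^2 = 131  at (sqrt(131), sqrt(131)) and (-sqrt(131), -sqrt(131))
  y = -x: xy = -x^2 = -131 at (sqrt(131), -sqrt(131)) and (-sqrt(131), sqrt(131))
Maximum xy = 131 at (sqrt(131), sqrt(131)) and (-sqrt(131), -sqrt(131))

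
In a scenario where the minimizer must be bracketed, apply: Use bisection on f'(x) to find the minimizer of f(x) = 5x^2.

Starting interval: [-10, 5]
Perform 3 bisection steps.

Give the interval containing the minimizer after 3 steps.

Finding critical point of f(x) = 5x^2 using bisection on f'(x) = 10x + 0.
f'(x) = 0 when x = 0.
Starting interval: [-10, 5]
Step 1: mid = -5/2, f'(mid) = -25, new interval = [-5/2, 5]
Step 2: mid = 5/4, f'(mid) = 25/2, new interval = [-5/2, 5/4]
Step 3: mid = -5/8, f'(mid) = -25/4, new interval = [-5/8, 5/4]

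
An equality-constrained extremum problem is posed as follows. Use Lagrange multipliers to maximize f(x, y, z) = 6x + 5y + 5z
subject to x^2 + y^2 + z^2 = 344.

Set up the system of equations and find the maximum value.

Lagrange conditions: 6 = 2*lambda*x, 5 = 2*lambda*y, 5 = 2*lambda*z
So x:6 = y:5 = z:5, i.e. x = 6t, y = 5t, z = 5t
Constraint: t^2*(6^2 + 5^2 + 5^2) = 344
  t^2 * 86 = 344  =>  t = sqrt(4)
Maximum = 6*6t + 5*5t + 5*5t = 86*sqrt(4) = 172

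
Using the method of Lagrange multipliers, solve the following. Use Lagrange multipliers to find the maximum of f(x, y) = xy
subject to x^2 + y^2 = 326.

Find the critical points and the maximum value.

Lagrange conditions: y = 2*lambda*x and x = 2*lambda*y
If x = 0 then y = 0, violating the constraint, so x, y != 0.
Dividing: y/x = x/y => x^2 = y^2 => y = x or y = -x
Constraint: 2x^2 = 326 => x^2 = 163 => x = +/-sqrt(163)
Critical points: (sqrt(163), sqrt(163)), (-sqrt(163), -sqrt(163)), (sqrt(163), -sqrt(163)), (-sqrt(163), sqrt(163))
  y = x:  xy = x^2 = 163  at (sqrt(163), sqrt(163)) and (-sqrt(163), -sqrt(163))
  y = -x: xy = -x^2 = -163 at (sqrt(163), -sqrt(163)) and (-sqrt(163), sqrt(163))
Maximum xy = 163 at (sqrt(163), sqrt(163)) and (-sqrt(163), -sqrt(163))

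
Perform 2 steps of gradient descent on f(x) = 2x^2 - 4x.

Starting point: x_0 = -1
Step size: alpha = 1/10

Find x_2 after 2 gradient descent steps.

f(x) = 2x^2 - 4x, f'(x) = 4x + (-4)
Step 1: f'(-1) = -8, x_1 = -1 - 1/10 * -8 = -1/5
Step 2: f'(-1/5) = -24/5, x_2 = -1/5 - 1/10 * -24/5 = 7/25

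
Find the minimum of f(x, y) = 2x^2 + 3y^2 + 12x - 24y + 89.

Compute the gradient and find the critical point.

f(x,y) = 2x^2 + 3y^2 + 12x - 24y + 89
df/dx = 4x + (12) = 0  =>  x = -3
df/dy = 6y + (-24) = 0  =>  y = 4
f(-3, 4) = 2*(-3)^2 + 3*(4)^2 + 12*(-3) + -24*(4) + 89 = 23
Hessian is diagonal with entries 4, 6 > 0, so this is a minimum.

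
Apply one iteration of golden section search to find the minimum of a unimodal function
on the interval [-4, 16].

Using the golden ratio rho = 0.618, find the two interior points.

Golden section search on [-4, 16].
Golden ratio rho = 0.618 (approx).
Interior points:
  x_1 = -4 + (1-0.618)*20 = 3.6400
  x_2 = -4 + 0.618*20 = 8.3600
Compare f(x_1) and f(x_2) to determine which subinterval to keep.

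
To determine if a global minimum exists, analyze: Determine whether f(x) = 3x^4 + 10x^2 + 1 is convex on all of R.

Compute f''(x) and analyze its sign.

f(x) = 3x^4 + 10x^2 + 1
f'(x) = 12x^3 + 20x
f''(x) = 36x^2 + 20
f''(x) = 36x^2 + 20 >= 20 > 0 for all x
Therefore, f is convex on R.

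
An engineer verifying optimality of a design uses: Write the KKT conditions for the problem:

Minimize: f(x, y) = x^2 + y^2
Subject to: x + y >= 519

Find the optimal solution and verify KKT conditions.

KKT conditions for min x^2 + y^2 s.t. x + y >= 519:
Stationarity: 2x = mu, 2y = mu
So x = y = mu/2.
Complementary slackness: mu*(x + y - 519) = 0
Primal feasibility: x + y >= 519; dual feasibility: mu >= 0
If mu = 0 then x = y = 0, but 0 + 0 < 519 is infeasible, so the constraint is active.
Constraint active: x + y = 2*(mu/2) = 519 => mu = 519
x = y = 519/2, f = 269361/2
Verify: stationarity 2*(519/2) = 519 = mu; primal 519/2 + 519/2 = 519 >= 519; dual mu = 519 >= 0; complementary slackness 519*(519 - 519) = 0. All KKT conditions hold.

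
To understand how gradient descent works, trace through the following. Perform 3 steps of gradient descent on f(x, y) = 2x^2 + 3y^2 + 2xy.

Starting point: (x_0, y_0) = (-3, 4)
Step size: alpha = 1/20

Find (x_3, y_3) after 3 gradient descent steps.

f(x,y) = 2x^2 + 3y^2 + 2xy
grad_x = 4x + 2y, grad_y = 6y + 2x
Step 1: grad = (-4, 18), (-14/5, 31/10)
Step 2: grad = (-5, 13), (-51/20, 49/20)
Step 3: grad = (-53/10, 48/5), (-457/200, 197/100)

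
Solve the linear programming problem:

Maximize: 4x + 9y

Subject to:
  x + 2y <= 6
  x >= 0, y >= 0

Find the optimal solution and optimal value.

The feasible region has vertices at [(0, 0), (6, 0), (0, 3)].
Checking objective 4x + 9y at each vertex:
  (0, 0): 4*0 + 9*0 = 0
  (6, 0): 4*6 + 9*0 = 24
  (0, 3): 4*0 + 9*3 = 27
Maximum is 27 at (0, 3).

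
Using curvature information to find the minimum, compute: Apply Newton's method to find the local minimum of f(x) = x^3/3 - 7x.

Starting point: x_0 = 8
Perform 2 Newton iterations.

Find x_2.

f(x) = x^3/3 - 7x
f'(x) = x^2 - 7, f''(x) = 2x
Newton update: x_{n+1} = x_n - (x_n^2 - 7)/(2*x_n)
Step 1: x_0 = 8, f'=57, f''=16, x_1 = 71/16
Step 2: x_1 = 71/16, f'=3249/256, f''=71/8, x_2 = 6833/2272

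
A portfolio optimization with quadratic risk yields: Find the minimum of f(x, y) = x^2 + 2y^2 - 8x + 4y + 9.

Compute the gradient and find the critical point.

f(x,y) = x^2 + 2y^2 - 8x + 4y + 9
df/dx = 2x + (-8) = 0  =>  x = 4
df/dy = 4y + (4) = 0  =>  y = -1
f(4, -1) = 1*(4)^2 + 2*(-1)^2 + -8*(4) + 4*(-1) + 9 = -9
Hessian is diagonal with entries 2, 4 > 0, so this is a minimum.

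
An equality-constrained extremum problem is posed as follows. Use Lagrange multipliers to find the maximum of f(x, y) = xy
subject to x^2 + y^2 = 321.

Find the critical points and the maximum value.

Lagrange conditions: y = 2*lambda*x and x = 2*lambda*y
If x = 0 then y = 0, violating the constraint, so x, y != 0.
Dividing: y/x = x/y => x^2 = y^2 => y = x or y = -x
Constraint: 2x^2 = 321 => x^2 = 321/2 => x = +/-sqrt(321/2)
Critical points: (sqrt(321/2), sqrt(321/2)), (-sqrt(321/2), -sqrt(321/2)), (sqrt(321/2), -sqrt(321/2)), (-sqrt(321/2), sqrt(321/2))
  y = x:  xy = x^2 = 321/2  at (sqrt(321/2), sqrt(321/2)) and (-sqrt(321/2), -sqrt(321/2))
  y = -x: xy = -x^2 = -321/2 at (sqrt(321/2), -sqrt(321/2)) and (-sqrt(321/2), sqrt(321/2))
Maximum xy = 321/2 at (sqrt(321/2), sqrt(321/2)) and (-sqrt(321/2), -sqrt(321/2))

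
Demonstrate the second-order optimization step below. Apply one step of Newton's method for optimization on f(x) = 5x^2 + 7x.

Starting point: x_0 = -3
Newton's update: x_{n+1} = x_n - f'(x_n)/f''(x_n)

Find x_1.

f(x) = 5x^2 + 7x
f'(x) = 10x + (7), f''(x) = 10
Newton step: x_1 = x_0 - f'(x_0)/f''(x_0)
f'(-3) = -23
x_1 = -3 - -23/10 = -7/10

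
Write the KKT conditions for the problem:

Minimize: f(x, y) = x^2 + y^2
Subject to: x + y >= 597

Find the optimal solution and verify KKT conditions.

KKT conditions for min x^2 + y^2 s.t. x + y >= 597:
Stationarity: 2x = mu, 2y = mu
So x = y = mu/2.
Complementary slackness: mu*(x + y - 597) = 0
Primal feasibility: x + y >= 597; dual feasibility: mu >= 0
If mu = 0 then x = y = 0, but 0 + 0 < 597 is infeasible, so the constraint is active.
Constraint active: x + y = 2*(mu/2) = 597 => mu = 597
x = y = 597/2, f = 356409/2
Verify: stationarity 2*(597/2) = 597 = mu; primal 597/2 + 597/2 = 597 >= 597; dual mu = 597 >= 0; complementary slackness 597*(597 - 597) = 0. All KKT conditions hold.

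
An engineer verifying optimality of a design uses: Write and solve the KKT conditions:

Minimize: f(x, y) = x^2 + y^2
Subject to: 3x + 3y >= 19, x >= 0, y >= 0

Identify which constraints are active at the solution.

KKT conditions for min x^2 + y^2 s.t. 3x + 3y >= 19, x >= 0, y >= 0:
Stationarity: 2x = mu*3 + mu_x, 2y = mu*3 + mu_y, with mu, mu_x, mu_y >= 0
Complementary slackness: mu*(3x + 3y - 19) = 0, mu_x*x = 0, mu_y*y = 0
(0, 0) is infeasible (3*0 + 3*0 < 19), so if mu = 0 stationarity would force x = mu_x/2 >= 0, y = mu_y/2 >= 0 with mu_x*x = mu_y*y = 0, i.e. x = y = 0: contradiction. Hence mu > 0 and 3x + 3y = 19 is active.
Try x > 0, y > 0 (so mu_x = mu_y = 0): x = 3*mu/2, y = 3*mu/2
Substitute: 3*(3*mu/2) + 3*(3*mu/2) = 19
  mu*18/2 = 19 => mu = 19/9
x* = 19/6 > 0, y* = 19/6 > 0, consistent with mu_x = mu_y = 0.
f is convex and the constraints are linear, so this KKT point is the global minimum.
f* = 361/18
Active constraints: 3x + 3y >= 19 (holds with equality, mu = 19/9 > 0); x >= 0 and y >= 0 are inactive (mu_x = mu_y = 0).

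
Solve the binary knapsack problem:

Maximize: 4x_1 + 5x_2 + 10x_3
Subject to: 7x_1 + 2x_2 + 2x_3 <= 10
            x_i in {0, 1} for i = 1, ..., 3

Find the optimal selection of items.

Items: item 1 (v=4, w=7), item 2 (v=5, w=2), item 3 (v=10, w=2)
Capacity: 10
Checking all 8 subsets (w = total weight, v = total value):
  {}: w = 0, v = 0
  {1}: w = 7, v = 4
  {2}: w = 2, v = 5
  {3}: w = 2, v = 10
  {1, 2}: w = 9, v = 9
  {1, 3}: w = 9, v = 14
  {2, 3}: w = 4, v = 15
  {1, 2, 3}: w = 11 > 10, infeasible
Best feasible subset: items [2, 3]
Total weight: 4 <= 10, total value: 15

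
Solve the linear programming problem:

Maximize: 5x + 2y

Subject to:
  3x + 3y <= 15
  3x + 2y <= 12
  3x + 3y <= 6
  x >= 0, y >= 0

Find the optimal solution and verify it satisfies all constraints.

Feasible vertices: (0, 0), (0, 2), (2, 0)
Objective 5x + 2y at each vertex:
  (0, 0): 0
  (0, 2): 4
  (2, 0): 10
Maximum is 10 at (2, 0).
Verify constraints at (x, y) = (2, 0):
  3*2 + 3*0 = 6 <= 15
  3*2 + 2*0 = 6 <= 12
  3*2 + 3*0 = 6 <= 6 (active)
  x = 2 >= 0, y = 0 >= 0. All constraints satisfied.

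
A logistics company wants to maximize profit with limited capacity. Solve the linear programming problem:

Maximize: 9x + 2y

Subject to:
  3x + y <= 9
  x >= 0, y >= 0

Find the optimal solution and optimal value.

The feasible region has vertices at [(0, 0), (3, 0), (0, 9)].
Checking objective 9x + 2y at each vertex:
  (0, 0): 9*0 + 2*0 = 0
  (3, 0): 9*3 + 2*0 = 27
  (0, 9): 9*0 + 2*9 = 18
Maximum is 27 at (3, 0).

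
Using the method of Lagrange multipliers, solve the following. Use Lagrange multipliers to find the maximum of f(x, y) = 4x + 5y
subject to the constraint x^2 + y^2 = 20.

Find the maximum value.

Set up Lagrange conditions: grad f = lambda * grad g
  4 = 2*lambda*x
  5 = 2*lambda*y
From these: x/y = 4/5, so x = 4t, y = 5t for some t.
Substitute into constraint: (4t)^2 + (5t)^2 = 20
  t^2 * 41 = 20
  t = sqrt(20/41)
Maximum = 4*x + 5*y = (4^2 + 5^2)*t = 41 * sqrt(20/41) = sqrt(820)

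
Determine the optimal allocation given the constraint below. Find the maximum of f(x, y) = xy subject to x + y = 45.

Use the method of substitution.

Substitute y = 45 - x into f(x,y) = xy:
g(x) = x(45 - x) = 45x - x^2
g'(x) = 45 - 2x = 0  =>  x = 45/2
y = 45 - 45/2 = 45/2
Maximum value = (45/2) * (45/2) = 2025/4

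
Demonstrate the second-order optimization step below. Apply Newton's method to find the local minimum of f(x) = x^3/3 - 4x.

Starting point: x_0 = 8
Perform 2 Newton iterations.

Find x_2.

f(x) = x^3/3 - 4x
f'(x) = x^2 - 4, f''(x) = 2x
Newton update: x_{n+1} = x_n - (x_n^2 - 4)/(2*x_n)
Step 1: x_0 = 8, f'=60, f''=16, x_1 = 17/4
Step 2: x_1 = 17/4, f'=225/16, f''=17/2, x_2 = 353/136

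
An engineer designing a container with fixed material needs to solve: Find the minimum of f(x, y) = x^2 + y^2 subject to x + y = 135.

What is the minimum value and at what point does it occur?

Substitute y = 135 - x into f(x,y) = x^2 + y^2:
g(x) = x^2 + (135 - x)^2 = 2x^2 - 270x + 18225
g'(x) = 4x - 270 = 0  =>  x = 135/2
y = 135 - 135/2 = 135/2
Minimum value = (135/2)^2 + (135/2)^2 = 18225/2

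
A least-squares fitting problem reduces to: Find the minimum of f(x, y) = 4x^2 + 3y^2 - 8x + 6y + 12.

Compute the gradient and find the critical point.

f(x,y) = 4x^2 + 3y^2 - 8x + 6y + 12
df/dx = 8x + (-8) = 0  =>  x = 1
df/dy = 6y + (6) = 0  =>  y = -1
f(1, -1) = 4*(1)^2 + 3*(-1)^2 + -8*(1) + 6*(-1) + 12 = 5
Hessian is diagonal with entries 8, 6 > 0, so this is a minimum.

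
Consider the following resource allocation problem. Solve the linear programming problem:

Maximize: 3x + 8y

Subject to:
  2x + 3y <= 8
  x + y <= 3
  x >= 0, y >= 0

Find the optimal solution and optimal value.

Feasible vertices: (0, 0), (0, 8/3), (1, 2), (3, 0)
Objective 3x + 8y at each:
  (0, 0): 0
  (0, 8/3): 64/3
  (1, 2): 19
  (3, 0): 9
Maximum is 64/3 at (0, 8/3).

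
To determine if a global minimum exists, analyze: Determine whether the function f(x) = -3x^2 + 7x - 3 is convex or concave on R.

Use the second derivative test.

f(x) = -3x^2 + 7x - 3
f'(x) = -6x + 7
f''(x) = -6
Since f''(x) = -6 < 0 for all x, f is concave on R.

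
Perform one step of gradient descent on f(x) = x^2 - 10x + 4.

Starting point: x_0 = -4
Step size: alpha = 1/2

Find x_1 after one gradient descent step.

f(x) = x^2 - 10x + 4
f'(x) = 2x - 10
f'(-4) = 2*-4 + (-10) = -18
x_1 = x_0 - alpha * f'(x_0) = -4 - 1/2 * -18 = 5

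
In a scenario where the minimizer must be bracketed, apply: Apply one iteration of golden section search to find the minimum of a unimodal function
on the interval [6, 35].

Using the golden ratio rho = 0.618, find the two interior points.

Golden section search on [6, 35].
Golden ratio rho = 0.618 (approx).
Interior points:
  x_1 = 6 + (1-0.618)*29 = 17.0780
  x_2 = 6 + 0.618*29 = 23.9220
Compare f(x_1) and f(x_2) to determine which subinterval to keep.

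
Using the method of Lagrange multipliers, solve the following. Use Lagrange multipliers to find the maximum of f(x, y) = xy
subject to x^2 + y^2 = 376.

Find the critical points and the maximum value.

Lagrange conditions: y = 2*lambda*x and x = 2*lambda*y
If x = 0 then y = 0, violating the constraint, so x, y != 0.
Dividing: y/x = x/y => x^2 = y^2 => y = x or y = -x
Constraint: 2x^2 = 376 => x^2 = 188 => x = +/-sqrt(188)
Critical points: (sqrt(188), sqrt(188)), (-sqrt(188), -sqrt(188)), (sqrt(188), -sqrt(188)), (-sqrt(188), sqrt(188))
  y = x:  xy = x^2 = 188  at (sqrt(188), sqrt(188)) and (-sqrt(188), -sqrt(188))
  y = -x: xy = -x^2 = -188 at (sqrt(188), -sqrt(188)) and (-sqrt(188), sqrt(188))
Maximum xy = 188 at (sqrt(188), sqrt(188)) and (-sqrt(188), -sqrt(188))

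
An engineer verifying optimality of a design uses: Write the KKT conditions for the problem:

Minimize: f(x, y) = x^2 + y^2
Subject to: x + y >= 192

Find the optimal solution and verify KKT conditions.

KKT conditions for min x^2 + y^2 s.t. x + y >= 192:
Stationarity: 2x = mu, 2y = mu
So x = y = mu/2.
Complementary slackness: mu*(x + y - 192) = 0
Primal feasibility: x + y >= 192; dual feasibility: mu >= 0
If mu = 0 then x = y = 0, but 0 + 0 < 192 is infeasible, so the constraint is active.
Constraint active: x + y = 2*(mu/2) = 192 => mu = 192
x = y = 96, f = 18432
Verify: stationarity 2*96 = 192 = mu; primal 96 + 96 = 192 >= 192; dual mu = 192 >= 0; complementary slackness 192*(192 - 192) = 0. All KKT conditions hold.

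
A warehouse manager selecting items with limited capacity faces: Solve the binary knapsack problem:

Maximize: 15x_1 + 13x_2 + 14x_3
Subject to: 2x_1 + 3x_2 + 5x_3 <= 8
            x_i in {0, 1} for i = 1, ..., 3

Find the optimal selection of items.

Items: item 1 (v=15, w=2), item 2 (v=13, w=3), item 3 (v=14, w=5)
Capacity: 8
Checking all 8 subsets (w = total weight, v = total value):
  {}: w = 0, v = 0
  {1}: w = 2, v = 15
  {2}: w = 3, v = 13
  {3}: w = 5, v = 14
  {1, 2}: w = 5, v = 28
  {1, 3}: w = 7, v = 29
  {2, 3}: w = 8, v = 27
  {1, 2, 3}: w = 10 > 8, infeasible
Best feasible subset: items [1, 3]
Total weight: 7 <= 8, total value: 29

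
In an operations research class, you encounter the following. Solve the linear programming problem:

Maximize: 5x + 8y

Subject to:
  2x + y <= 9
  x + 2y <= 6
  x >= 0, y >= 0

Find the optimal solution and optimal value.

Feasible vertices: (0, 0), (0, 3), (4, 1), (9/2, 0)
Objective 5x + 8y at each:
  (0, 0): 0
  (0, 3): 24
  (4, 1): 28
  (9/2, 0): 45/2
Maximum is 28 at (4, 1).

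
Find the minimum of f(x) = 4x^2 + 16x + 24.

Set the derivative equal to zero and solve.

f(x) = 4x^2 + 16x + 24
f'(x) = 8x + (16) = 0
x = -16/8 = -2
f(-2) = 8
Since f''(x) = 8 > 0, this is a minimum.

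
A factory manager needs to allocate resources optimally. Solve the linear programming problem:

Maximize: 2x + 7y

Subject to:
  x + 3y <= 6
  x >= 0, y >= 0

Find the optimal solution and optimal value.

The feasible region has vertices at [(0, 0), (6, 0), (0, 2)].
Checking objective 2x + 7y at each vertex:
  (0, 0): 2*0 + 7*0 = 0
  (6, 0): 2*6 + 7*0 = 12
  (0, 2): 2*0 + 7*2 = 14
Maximum is 14 at (0, 2).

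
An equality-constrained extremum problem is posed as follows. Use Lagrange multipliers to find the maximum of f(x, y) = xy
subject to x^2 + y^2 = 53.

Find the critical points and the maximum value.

Lagrange conditions: y = 2*lambda*x and x = 2*lambda*y
If x = 0 then y = 0, violating the constraint, so x, y != 0.
Dividing: y/x = x/y => x^2 = y^2 => y = x or y = -x
Constraint: 2x^2 = 53 => x^2 = 53/2 => x = +/-sqrt(53/2)
Critical points: (sqrt(53/2), sqrt(53/2)), (-sqrt(53/2), -sqrt(53/2)), (sqrt(53/2), -sqrt(53/2)), (-sqrt(53/2), sqrt(53/2))
  y = x:  xy = x^2 = 53/2  at (sqrt(53/2), sqrt(53/2)) and (-sqrt(53/2), -sqrt(53/2))
  y = -x: xy = -x^2 = -53/2 at (sqrt(53/2), -sqrt(53/2)) and (-sqrt(53/2), sqrt(53/2))
Maximum xy = 53/2 at (sqrt(53/2), sqrt(53/2)) and (-sqrt(53/2), -sqrt(53/2))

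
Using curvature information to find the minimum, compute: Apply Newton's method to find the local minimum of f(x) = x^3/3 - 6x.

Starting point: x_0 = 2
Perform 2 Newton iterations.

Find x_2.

f(x) = x^3/3 - 6x
f'(x) = x^2 - 6, f''(x) = 2x
Newton update: x_{n+1} = x_n - (x_n^2 - 6)/(2*x_n)
Step 1: x_0 = 2, f'=-2, f''=4, x_1 = 5/2
Step 2: x_1 = 5/2, f'=1/4, f''=5, x_2 = 49/20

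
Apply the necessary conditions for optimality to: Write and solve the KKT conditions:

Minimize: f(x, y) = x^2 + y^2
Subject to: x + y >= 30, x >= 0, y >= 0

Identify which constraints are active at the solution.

KKT conditions for min x^2 + y^2 s.t. 1x + 1y >= 30, x >= 0, y >= 0:
Stationarity: 2x = mu*1 + mu_x, 2y = mu*1 + mu_y, with mu, mu_x, mu_y >= 0
Complementary slackness: mu*(x + y - 30) = 0, mu_x*x = 0, mu_y*y = 0
(0, 0) is infeasible (1*0 + 1*0 < 30), so if mu = 0 stationarity would force x = mu_x/2 >= 0, y = mu_y/2 >= 0 with mu_x*x = mu_y*y = 0, i.e. x = y = 0: contradiction. Hence mu > 0 and x + y = 30 is active.
Try x > 0, y > 0 (so mu_x = mu_y = 0): x = 1*mu/2, y = 1*mu/2
Substitute: 1*(1*mu/2) + 1*(1*mu/2) = 30
  mu*2/2 = 30 => mu = 30
x* = 15 > 0, y* = 15 > 0, consistent with mu_x = mu_y = 0.
f is convex and the constraints are linear, so this KKT point is the global minimum.
f* = 450
Active constraints: x + y >= 30 (holds with equality, mu = 30 > 0); x >= 0 and y >= 0 are inactive (mu_x = mu_y = 0).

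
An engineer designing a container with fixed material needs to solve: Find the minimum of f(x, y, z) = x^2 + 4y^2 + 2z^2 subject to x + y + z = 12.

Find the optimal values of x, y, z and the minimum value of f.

Using Lagrange multipliers on f = x^2 + 4y^2 + 2z^2 with constraint x + y + z = 12:
Conditions: 2*1*x = lambda, 2*4*y = lambda, 2*2*z = lambda
So x = lambda/2, y = lambda/8, z = lambda/4
Substituting into constraint: lambda * (7/8) = 12
lambda = 96/7
x = 48/7, y = 12/7, z = 24/7
Minimum value = 576/7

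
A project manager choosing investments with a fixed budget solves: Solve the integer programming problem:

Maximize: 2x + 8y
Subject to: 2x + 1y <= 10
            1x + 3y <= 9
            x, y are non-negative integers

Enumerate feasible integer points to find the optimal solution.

Constraint 1: 2x + 1y <= 10
Constraint 2: 1x + 3y <= 9
Feasible x range (need y >= 0): 0 <= x <= min(10/2, 9/1) => x in {0, ..., 5}.
Enumerate feasible integer points row by row (the coefficient of y is 8 > 0, so for each x the largest feasible y gives the best value):
  x = 0: y <= min((10 - 2*0)/1, (9 - 1*0)/3) => y in {0, ..., 3}; best 2*0 + 8*3 = 24
  x = 1: y <= min((10 - 2*1)/1, (9 - 1*1)/3) => y in {0, ..., 2}; best 2*1 + 8*2 = 18
  x = 2: y <= min((10 - 2*2)/1, (9 - 1*2)/3) => y in {0, ..., 2}; best 2*2 + 8*2 = 20
  x = 3: y <= min((10 - 2*3)/1, (9 - 1*3)/3) => y in {0, ..., 2}; best 2*3 + 8*2 = 22
  x = 4: y <= min((10 - 2*4)/1, (9 - 1*4)/3) => y in {0, ..., 1}; best 2*4 + 8*1 = 16
  x = 5: y <= min((10 - 2*5)/1, (9 - 1*5)/3) => y in {0}; best 2*5 + 8*0 = 10
The maximum 2x + 8y = 24 is achieved at x = 0, y = 3.
Check: 2*0 + 1*3 = 3 <= 10 and 1*0 + 3*3 = 9 <= 9.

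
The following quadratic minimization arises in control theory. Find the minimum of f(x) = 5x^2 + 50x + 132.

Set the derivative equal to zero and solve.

f(x) = 5x^2 + 50x + 132
f'(x) = 10x + (50) = 0
x = -50/10 = -5
f(-5) = 7
Since f''(x) = 10 > 0, this is a minimum.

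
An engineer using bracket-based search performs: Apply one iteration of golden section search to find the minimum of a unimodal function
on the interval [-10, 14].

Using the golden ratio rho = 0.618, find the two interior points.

Golden section search on [-10, 14].
Golden ratio rho = 0.618 (approx).
Interior points:
  x_1 = -10 + (1-0.618)*24 = -0.8320
  x_2 = -10 + 0.618*24 = 4.8320
Compare f(x_1) and f(x_2) to determine which subinterval to keep.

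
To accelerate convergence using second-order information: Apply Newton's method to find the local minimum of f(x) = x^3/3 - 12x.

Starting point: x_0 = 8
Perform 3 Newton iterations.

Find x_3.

f(x) = x^3/3 - 12x
f'(x) = x^2 - 12, f''(x) = 2x
Newton update: x_{n+1} = x_n - (x_n^2 - 12)/(2*x_n)
Step 1: x_0 = 8, f'=52, f''=16, x_1 = 19/4
Step 2: x_1 = 19/4, f'=169/16, f''=19/2, x_2 = 553/152
Step 3: x_2 = 553/152, f'=28561/23104, f''=553/76, x_3 = 583057/168112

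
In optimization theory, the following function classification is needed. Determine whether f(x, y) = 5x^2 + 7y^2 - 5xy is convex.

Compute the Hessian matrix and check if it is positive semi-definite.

f(x,y) = 5x^2 + 7y^2 - 5xy
Hessian H = [[10, -5], [-5, 14]]
trace(H) = 24, det(H) = 115
Eigenvalues: (24 +/- sqrt(116)) / 2 = 17.39, 6.615
Since both eigenvalues > 0, f is convex.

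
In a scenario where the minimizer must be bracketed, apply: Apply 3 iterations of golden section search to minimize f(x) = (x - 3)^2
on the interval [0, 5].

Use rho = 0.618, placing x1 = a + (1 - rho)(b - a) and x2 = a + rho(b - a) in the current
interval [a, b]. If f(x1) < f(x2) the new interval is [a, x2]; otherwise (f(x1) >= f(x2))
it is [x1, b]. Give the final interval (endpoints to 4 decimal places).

Golden section search for min of f(x) = (x - 3)^2 on [0, 5].
Each step: x1 = a + (1 - rho)(b - a), x2 = a + rho(b - a); if f(x1) < f(x2) keep [a, x2], otherwise keep [x1, b].
Step 1: [0.0000, 5.0000], x1=1.9100 (f=1.1881), x2=3.0900 (f=0.0081); f(x1) > f(x2) => keep [1.9100, 5.0000]
Step 2: [1.9100, 5.0000], x1=3.0904 (f=0.0082), x2=3.8196 (f=0.6718); f(x1) < f(x2) => keep [1.9100, 3.8196]
Step 3: [1.9100, 3.8196], x1=2.6395 (f=0.1300), x2=3.0901 (f=0.0081); f(x1) > f(x2) => keep [2.6395, 3.8196]
Final interval: [2.6395, 3.8196]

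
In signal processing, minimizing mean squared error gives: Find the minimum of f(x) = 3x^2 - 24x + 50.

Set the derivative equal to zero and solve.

f(x) = 3x^2 - 24x + 50
f'(x) = 6x + (-24) = 0
x = 24/6 = 4
f(4) = 2
Since f''(x) = 6 > 0, this is a minimum.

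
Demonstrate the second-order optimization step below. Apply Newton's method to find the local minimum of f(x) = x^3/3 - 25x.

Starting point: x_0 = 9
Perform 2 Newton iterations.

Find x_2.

f(x) = x^3/3 - 25x
f'(x) = x^2 - 25, f''(x) = 2x
Newton update: x_{n+1} = x_n - (x_n^2 - 25)/(2*x_n)
Step 1: x_0 = 9, f'=56, f''=18, x_1 = 53/9
Step 2: x_1 = 53/9, f'=784/81, f''=106/9, x_2 = 2417/477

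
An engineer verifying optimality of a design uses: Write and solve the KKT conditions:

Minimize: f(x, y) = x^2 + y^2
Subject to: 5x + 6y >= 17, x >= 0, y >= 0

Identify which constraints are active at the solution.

KKT conditions for min x^2 + y^2 s.t. 5x + 6y >= 17, x >= 0, y >= 0:
Stationarity: 2x = mu*5 + mu_x, 2y = mu*6 + mu_y, with mu, mu_x, mu_y >= 0
Complementary slackness: mu*(5x + 6y - 17) = 0, mu_x*x = 0, mu_y*y = 0
(0, 0) is infeasible (5*0 + 6*0 < 17), so if mu = 0 stationarity would force x = mu_x/2 >= 0, y = mu_y/2 >= 0 with mu_x*x = mu_y*y = 0, i.e. x = y = 0: contradiction. Hence mu > 0 and 5x + 6y = 17 is active.
Try x > 0, y > 0 (so mu_x = mu_y = 0): x = 5*mu/2, y = 6*mu/2
Substitute: 5*(5*mu/2) + 6*(6*mu/2) = 17
  mu*61/2 = 17 => mu = 34/61
x* = 85/61 > 0, y* = 102/61 > 0, consistent with mu_x = mu_y = 0.
f is convex and the constraints are linear, so this KKT point is the global minimum.
f* = 289/61
Active constraints: 5x + 6y >= 17 (holds with equality, mu = 34/61 > 0); x >= 0 and y >= 0 are inactive (mu_x = mu_y = 0).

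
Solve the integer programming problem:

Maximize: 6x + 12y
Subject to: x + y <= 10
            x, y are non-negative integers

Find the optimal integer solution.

Objective: 6x + 12y, constraint: x + y <= 10
Coefficient of y is 12 > coefficient of x is 6, so allocate the entire budget to y.
Optimal: x = 0, y = 10, value = 120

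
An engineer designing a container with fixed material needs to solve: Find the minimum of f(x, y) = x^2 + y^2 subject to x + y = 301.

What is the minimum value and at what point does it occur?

Substitute y = 301 - x into f(x,y) = x^2 + y^2:
g(x) = x^2 + (301 - x)^2 = 2x^2 - 602x + 90601
g'(x) = 4x - 602 = 0  =>  x = 301/2
y = 301 - 301/2 = 301/2
Minimum value = (301/2)^2 + (301/2)^2 = 90601/2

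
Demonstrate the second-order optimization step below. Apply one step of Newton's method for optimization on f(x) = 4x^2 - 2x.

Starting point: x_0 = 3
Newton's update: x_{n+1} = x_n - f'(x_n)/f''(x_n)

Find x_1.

f(x) = 4x^2 - 2x
f'(x) = 8x + (-2), f''(x) = 8
Newton step: x_1 = x_0 - f'(x_0)/f''(x_0)
f'(3) = 22
x_1 = 3 - 22/8 = 1/4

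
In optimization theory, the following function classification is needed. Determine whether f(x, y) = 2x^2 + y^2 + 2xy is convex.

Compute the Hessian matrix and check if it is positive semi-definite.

f(x,y) = 2x^2 + y^2 + 2xy
Hessian H = [[4, 2], [2, 2]]
trace(H) = 6, det(H) = 4
Eigenvalues: (6 +/- sqrt(20)) / 2 = 5.236, 0.7639
Since both eigenvalues > 0, f is convex.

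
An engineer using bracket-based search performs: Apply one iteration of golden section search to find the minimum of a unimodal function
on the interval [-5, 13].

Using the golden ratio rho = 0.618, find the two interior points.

Golden section search on [-5, 13].
Golden ratio rho = 0.618 (approx).
Interior points:
  x_1 = -5 + (1-0.618)*18 = 1.8760
  x_2 = -5 + 0.618*18 = 6.1240
Compare f(x_1) and f(x_2) to determine which subinterval to keep.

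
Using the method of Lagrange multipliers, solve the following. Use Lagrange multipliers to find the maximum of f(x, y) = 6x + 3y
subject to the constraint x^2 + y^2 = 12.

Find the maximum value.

Set up Lagrange conditions: grad f = lambda * grad g
  6 = 2*lambda*x
  3 = 2*lambda*y
From these: x/y = 6/3, so x = 6t, y = 3t for some t.
Substitute into constraint: (6t)^2 + (3t)^2 = 12
  t^2 * 45 = 12
  t = sqrt(12/45)
Maximum = 6*x + 3*y = (6^2 + 3^2)*t = 45 * sqrt(12/45) = sqrt(540)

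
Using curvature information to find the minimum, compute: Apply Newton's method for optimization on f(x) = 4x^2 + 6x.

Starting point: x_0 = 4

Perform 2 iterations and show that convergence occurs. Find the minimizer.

f(x) = 4x^2 + 6x, f'(x) = 8x + (6), f''(x) = 8
Step 1: f'(4) = 38, x_1 = 4 - 38/8 = -3/4
Step 2: f'(-3/4) = 0, x_2 = -3/4 (converged)
Newton's method converges in 1 step for quadratics.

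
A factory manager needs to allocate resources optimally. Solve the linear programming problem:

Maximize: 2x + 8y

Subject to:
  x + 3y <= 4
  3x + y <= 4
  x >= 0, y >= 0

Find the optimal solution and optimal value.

Feasible vertices: (0, 0), (0, 4/3), (1, 1), (4/3, 0)
Objective 2x + 8y at each:
  (0, 0): 0
  (0, 4/3): 32/3
  (1, 1): 10
  (4/3, 0): 8/3
Maximum is 32/3 at (0, 4/3).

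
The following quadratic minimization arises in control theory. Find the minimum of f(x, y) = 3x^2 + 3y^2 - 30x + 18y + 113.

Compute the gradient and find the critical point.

f(x,y) = 3x^2 + 3y^2 - 30x + 18y + 113
df/dx = 6x + (-30) = 0  =>  x = 5
df/dy = 6y + (18) = 0  =>  y = -3
f(5, -3) = 3*(5)^2 + 3*(-3)^2 + -30*(5) + 18*(-3) + 113 = 11
Hessian is diagonal with entries 6, 6 > 0, so this is a minimum.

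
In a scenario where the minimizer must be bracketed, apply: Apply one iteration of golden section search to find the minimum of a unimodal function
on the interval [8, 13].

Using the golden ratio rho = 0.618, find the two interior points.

Golden section search on [8, 13].
Golden ratio rho = 0.618 (approx).
Interior points:
  x_1 = 8 + (1-0.618)*5 = 9.9100
  x_2 = 8 + 0.618*5 = 11.0900
Compare f(x_1) and f(x_2) to determine which subinterval to keep.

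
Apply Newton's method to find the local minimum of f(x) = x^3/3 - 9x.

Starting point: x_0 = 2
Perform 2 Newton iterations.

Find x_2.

f(x) = x^3/3 - 9x
f'(x) = x^2 - 9, f''(x) = 2x
Newton update: x_{n+1} = x_n - (x_n^2 - 9)/(2*x_n)
Step 1: x_0 = 2, f'=-5, f''=4, x_1 = 13/4
Step 2: x_1 = 13/4, f'=25/16, f''=13/2, x_2 = 313/104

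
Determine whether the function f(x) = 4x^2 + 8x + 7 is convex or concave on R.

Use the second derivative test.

f(x) = 4x^2 + 8x + 7
f'(x) = 8x + 8
f''(x) = 8
Since f''(x) = 8 > 0 for all x, f is convex on R.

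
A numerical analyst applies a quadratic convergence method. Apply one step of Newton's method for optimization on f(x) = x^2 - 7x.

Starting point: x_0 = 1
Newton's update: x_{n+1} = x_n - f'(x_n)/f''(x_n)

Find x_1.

f(x) = x^2 - 7x
f'(x) = 2x + (-7), f''(x) = 2
Newton step: x_1 = x_0 - f'(x_0)/f''(x_0)
f'(1) = -5
x_1 = 1 - -5/2 = 7/2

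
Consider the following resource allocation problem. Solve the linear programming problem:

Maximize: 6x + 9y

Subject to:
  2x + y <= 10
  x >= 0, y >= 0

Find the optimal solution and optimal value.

The feasible region has vertices at [(0, 0), (5, 0), (0, 10)].
Checking objective 6x + 9y at each vertex:
  (0, 0): 6*0 + 9*0 = 0
  (5, 0): 6*5 + 9*0 = 30
  (0, 10): 6*0 + 9*10 = 90
Maximum is 90 at (0, 10).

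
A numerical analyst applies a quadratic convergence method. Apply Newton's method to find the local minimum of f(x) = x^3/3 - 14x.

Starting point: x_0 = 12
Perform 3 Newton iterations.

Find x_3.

f(x) = x^3/3 - 14x
f'(x) = x^2 - 14, f''(x) = 2x
Newton update: x_{n+1} = x_n - (x_n^2 - 14)/(2*x_n)
Step 1: x_0 = 12, f'=130, f''=24, x_1 = 79/12
Step 2: x_1 = 79/12, f'=4225/144, f''=79/6, x_2 = 8257/1896
Step 3: x_2 = 8257/1896, f'=17850625/3594816, f''=8257/948, x_3 = 118505473/31310544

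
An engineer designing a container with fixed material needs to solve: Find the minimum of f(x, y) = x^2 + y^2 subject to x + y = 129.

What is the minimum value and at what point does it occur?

Substitute y = 129 - x into f(x,y) = x^2 + y^2:
g(x) = x^2 + (129 - x)^2 = 2x^2 - 258x + 16641
g'(x) = 4x - 258 = 0  =>  x = 129/2
y = 129 - 129/2 = 129/2
Minimum value = (129/2)^2 + (129/2)^2 = 16641/2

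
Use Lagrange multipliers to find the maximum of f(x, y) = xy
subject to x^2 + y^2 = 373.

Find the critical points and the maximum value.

Lagrange conditions: y = 2*lambda*x and x = 2*lambda*y
If x = 0 then y = 0, violating the constraint, so x, y != 0.
Dividing: y/x = x/y => x^2 = y^2 => y = x or y = -x
Constraint: 2x^2 = 373 => x^2 = 373/2 => x = +/-sqrt(373/2)
Critical points: (sqrt(373/2), sqrt(373/2)), (-sqrt(373/2), -sqrt(373/2)), (sqrt(373/2), -sqrt(373/2)), (-sqrt(373/2), sqrt(373/2))
  y = x:  xy = x^2 = 373/2  at (sqrt(373/2), sqrt(373/2)) and (-sqrt(373/2), -sqrt(373/2))
  y = -x: xy = -x^2 = -373/2 at (sqrt(373/2), -sqrt(373/2)) and (-sqrt(373/2), sqrt(373/2))
Maximum xy = 373/2 at (sqrt(373/2), sqrt(373/2)) and (-sqrt(373/2), -sqrt(373/2))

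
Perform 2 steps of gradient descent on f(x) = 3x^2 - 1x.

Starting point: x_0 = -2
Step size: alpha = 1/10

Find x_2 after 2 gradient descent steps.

f(x) = 3x^2 - 1x, f'(x) = 6x + (-1)
Step 1: f'(-2) = -13, x_1 = -2 - 1/10 * -13 = -7/10
Step 2: f'(-7/10) = -26/5, x_2 = -7/10 - 1/10 * -26/5 = -9/50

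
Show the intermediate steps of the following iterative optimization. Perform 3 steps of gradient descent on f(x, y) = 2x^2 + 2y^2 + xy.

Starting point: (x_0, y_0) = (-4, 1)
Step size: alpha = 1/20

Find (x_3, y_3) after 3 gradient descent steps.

f(x,y) = 2x^2 + 2y^2 + xy
grad_x = 4x + 1y, grad_y = 4y + 1x
Step 1: grad = (-15, 0), (-13/4, 1)
Step 2: grad = (-12, 3/4), (-53/20, 77/80)
Step 3: grad = (-771/80, 6/5), (-3469/1600, 361/400)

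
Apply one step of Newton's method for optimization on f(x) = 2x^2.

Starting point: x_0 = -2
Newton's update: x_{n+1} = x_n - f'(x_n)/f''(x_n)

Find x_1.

f(x) = 2x^2
f'(x) = 4x + (0), f''(x) = 4
Newton step: x_1 = x_0 - f'(x_0)/f''(x_0)
f'(-2) = -8
x_1 = -2 - -8/4 = 0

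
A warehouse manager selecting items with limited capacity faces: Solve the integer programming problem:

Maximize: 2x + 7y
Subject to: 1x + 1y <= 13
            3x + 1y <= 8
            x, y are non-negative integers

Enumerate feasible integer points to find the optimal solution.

Constraint 1: 1x + 1y <= 13
Constraint 2: 3x + 1y <= 8
Feasible x range (need y >= 0): 0 <= x <= min(13/1, 8/3) => x in {0, ..., 2}.
Enumerate feasible integer points row by row (the coefficient of y is 7 > 0, so for each x the largest feasible y gives the best value):
  x = 0: y <= min((13 - 1*0)/1, (8 - 3*0)/1) => y in {0, ..., 8}; best 2*0 + 7*8 = 56
  x = 1: y <= min((13 - 1*1)/1, (8 - 3*1)/1) => y in {0, ..., 5}; best 2*1 + 7*5 = 37
  x = 2: y <= min((13 - 1*2)/1, (8 - 3*2)/1) => y in {0, ..., 2}; best 2*2 + 7*2 = 18
The maximum 2x + 7y = 56 is achieved at x = 0, y = 8.
Check: 1*0 + 1*8 = 8 <= 13 and 3*0 + 1*8 = 8 <= 8.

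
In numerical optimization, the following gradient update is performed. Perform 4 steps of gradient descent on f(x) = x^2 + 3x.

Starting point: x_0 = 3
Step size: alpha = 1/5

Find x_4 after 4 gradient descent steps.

f(x) = x^2 + 3x, f'(x) = 2x + (3)
Step 1: f'(3) = 9, x_1 = 3 - 1/5 * 9 = 6/5
Step 2: f'(6/5) = 27/5, x_2 = 6/5 - 1/5 * 27/5 = 3/25
Step 3: f'(3/25) = 81/25, x_3 = 3/25 - 1/5 * 81/25 = -66/125
Step 4: f'(-66/125) = 243/125, x_4 = -66/125 - 1/5 * 243/125 = -573/625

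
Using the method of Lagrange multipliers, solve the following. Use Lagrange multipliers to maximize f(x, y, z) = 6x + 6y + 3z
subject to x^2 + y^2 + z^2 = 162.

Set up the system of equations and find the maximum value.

Lagrange conditions: 6 = 2*lambda*x, 6 = 2*lambda*y, 3 = 2*lambda*z
So x:6 = y:6 = z:3, i.e. x = 6t, y = 6t, z = 3t
Constraint: t^2*(6^2 + 6^2 + 3^2) = 162
  t^2 * 81 = 162  =>  t = sqrt(2)
Maximum = 6*6t + 6*6t + 3*3t = 81*sqrt(2) = sqrt(13122)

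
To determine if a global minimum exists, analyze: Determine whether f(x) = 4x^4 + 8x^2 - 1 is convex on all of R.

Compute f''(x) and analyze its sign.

f(x) = 4x^4 + 8x^2 - 1
f'(x) = 16x^3 + 16x
f''(x) = 48x^2 + 16
f''(x) = 48x^2 + 16 >= 16 > 0 for all x
Therefore, f is convex on R.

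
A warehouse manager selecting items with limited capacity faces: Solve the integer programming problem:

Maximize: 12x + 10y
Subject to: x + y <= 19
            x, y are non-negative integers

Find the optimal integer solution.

Objective: 12x + 10y, constraint: x + y <= 19
Coefficient of x is 12 >= coefficient of y is 10, so allocate the entire budget to x.
Optimal: x = 19, y = 0, value = 228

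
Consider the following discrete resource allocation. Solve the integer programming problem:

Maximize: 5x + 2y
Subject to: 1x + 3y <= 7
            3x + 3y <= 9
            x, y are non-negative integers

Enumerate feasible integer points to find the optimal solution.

Constraint 1: 1x + 3y <= 7
Constraint 2: 3x + 3y <= 9
Feasible x range (need y >= 0): 0 <= x <= min(7/1, 9/3) => x in {0, ..., 3}.
Enumerate feasible integer points row by row (the coefficient of y is 2 > 0, so for each x the largest feasible y gives the best value):
  x = 0: y <= min((7 - 1*0)/3, (9 - 3*0)/3) => y in {0, ..., 2}; best 5*0 + 2*2 = 4
  x = 1: y <= min((7 - 1*1)/3, (9 - 3*1)/3) => y in {0, ..., 2}; best 5*1 + 2*2 = 9
  x = 2: y <= min((7 - 1*2)/3, (9 - 3*2)/3) => y in {0, ..., 1}; best 5*2 + 2*1 = 12
  x = 3: y <= min((7 - 1*3)/3, (9 - 3*3)/3) => y in {0}; best 5*3 + 2*0 = 15
The maximum 5x + 2y = 15 is achieved at x = 3, y = 0.
Check: 1*3 + 3*0 = 3 <= 7 and 3*3 + 3*0 = 9 <= 9.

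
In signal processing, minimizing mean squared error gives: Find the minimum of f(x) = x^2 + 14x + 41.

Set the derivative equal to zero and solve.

f(x) = x^2 + 14x + 41
f'(x) = 2x + (14) = 0
x = -14/2 = -7
f(-7) = -8
Since f''(x) = 2 > 0, this is a minimum.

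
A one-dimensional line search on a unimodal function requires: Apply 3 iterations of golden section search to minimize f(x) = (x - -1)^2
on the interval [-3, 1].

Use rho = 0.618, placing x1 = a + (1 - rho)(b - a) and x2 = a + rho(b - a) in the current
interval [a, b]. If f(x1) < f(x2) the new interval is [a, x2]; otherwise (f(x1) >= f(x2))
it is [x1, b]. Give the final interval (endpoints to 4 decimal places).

Golden section search for min of f(x) = (x - -1)^2 on [-3, 1].
Each step: x1 = a + (1 - rho)(b - a), x2 = a + rho(b - a); if f(x1) < f(x2) keep [a, x2], otherwise keep [x1, b].
Step 1: [-3.0000, 1.0000], x1=-1.4720 (f=0.2228), x2=-0.5280 (f=0.2228); f(x1) = f(x2) (tie, not '<') => keep [-1.4720, 1.0000]
Step 2: [-1.4720, 1.0000], x1=-0.5277 (f=0.2231), x2=0.0557 (f=1.1145); f(x1) < f(x2) => keep [-1.4720, 0.0557]
Step 3: [-1.4720, 0.0557], x1=-0.8884 (f=0.0125), x2=-0.5279 (f=0.2229); f(x1) < f(x2) => keep [-1.4720, -0.5279]
Final interval: [-1.4720, -0.5279]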